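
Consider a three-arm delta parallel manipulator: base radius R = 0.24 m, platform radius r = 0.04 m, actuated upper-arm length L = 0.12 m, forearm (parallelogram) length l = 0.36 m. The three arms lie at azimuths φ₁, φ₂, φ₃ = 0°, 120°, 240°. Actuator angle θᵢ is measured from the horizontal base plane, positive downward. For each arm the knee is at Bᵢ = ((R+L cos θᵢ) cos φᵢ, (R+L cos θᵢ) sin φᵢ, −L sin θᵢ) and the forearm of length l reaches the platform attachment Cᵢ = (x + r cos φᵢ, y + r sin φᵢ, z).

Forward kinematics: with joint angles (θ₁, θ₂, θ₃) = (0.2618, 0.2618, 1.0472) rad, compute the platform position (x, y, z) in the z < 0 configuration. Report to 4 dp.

φ1=0.0°: virtual centre (0.3159, 0.0000, -0.0311), radius l
arm 2 at φ=120.0°: e+L cos θ2 = 0.3159;  S2 = (-0.1580, 0.2736, -0.0311)
S3 = (0.2600·cos240.0°, 0.2600·sin240.0°, -0.1039) = (-0.1300, -0.2252, -0.1039)
eliminate P² terms by subtracting sphere 1 from 2 and 3
linear system: -0.9477x+0.5472y = 0.0000−0.0000z; -0.8918x+-0.4503y = -0.0224−-0.1457z
det = 0.9148;  x = 0.0134+-0.0872z,  y = 0.0232+-0.1510z
quadratic in z: (1.0304)z²+(0.1079)z+(-0.0366)=0, √Δ=0.4029 → z ∈ {-0.2479, 0.1432}; z = -0.2479 (taking z<0)
x = 0.0350, y = 0.0606

(0.0350, 0.0606, -0.2479)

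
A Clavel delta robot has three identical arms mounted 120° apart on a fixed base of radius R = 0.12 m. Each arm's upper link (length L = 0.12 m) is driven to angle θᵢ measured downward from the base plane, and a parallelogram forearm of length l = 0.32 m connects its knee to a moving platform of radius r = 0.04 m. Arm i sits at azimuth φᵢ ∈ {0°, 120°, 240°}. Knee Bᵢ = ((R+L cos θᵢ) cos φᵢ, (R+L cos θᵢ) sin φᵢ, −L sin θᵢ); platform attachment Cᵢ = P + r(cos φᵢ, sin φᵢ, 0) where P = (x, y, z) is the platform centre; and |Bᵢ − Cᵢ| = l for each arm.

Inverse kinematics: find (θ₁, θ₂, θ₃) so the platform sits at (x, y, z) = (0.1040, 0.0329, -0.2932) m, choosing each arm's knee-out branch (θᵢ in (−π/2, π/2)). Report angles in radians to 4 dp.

φ1=0.0° → target in arm frame (0.1040, 0.0329)
  A cos θ + B sin θ = C:  -0.0240·cos θ + -0.2932·sin θ = 0.0016
  √(A²+B²)=0.2942;  θ1 = -1.6525+1.5655 ≈ -0.0870
φ2=120.0° → target in arm frame (-0.0235, -0.1065)
  e−x'=0.1035;  (l²−L²−(e−x')²−y'²−z²)/2L = -0.0834
  θ2 = atan2(B,A) + arccos(C/0.3109) = 0.6111
rotate P by −φ3: (-0.0805, 0.0736, -0.2932)
  A cos θ + B sin θ = C:  0.1605·cos θ + -0.2932·sin θ = -0.1214
  γ=atan2(-0.2932,0.1605)=-1.0700;  ψ=arccos(-0.3633)=1.9426;  θ3=γ+ψ≈0.8726

θ₁ = -0.0870, θ₂ = 0.6111, θ₃ = 0.8726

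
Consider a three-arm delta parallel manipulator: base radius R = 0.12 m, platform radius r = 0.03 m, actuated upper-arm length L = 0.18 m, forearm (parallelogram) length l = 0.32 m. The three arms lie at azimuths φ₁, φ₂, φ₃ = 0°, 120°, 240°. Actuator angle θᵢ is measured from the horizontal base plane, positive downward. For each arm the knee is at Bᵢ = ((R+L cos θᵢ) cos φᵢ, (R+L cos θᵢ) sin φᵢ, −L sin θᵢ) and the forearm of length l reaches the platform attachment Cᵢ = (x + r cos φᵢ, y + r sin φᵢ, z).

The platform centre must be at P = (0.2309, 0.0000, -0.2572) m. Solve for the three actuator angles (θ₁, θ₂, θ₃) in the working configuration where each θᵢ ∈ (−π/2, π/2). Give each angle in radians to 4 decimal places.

θ₁ = -0.3490, θ₂ = 1.3963, θ₃ = 1.3963

arm 1 (φ=0.0°): x'=0.2309, y'=0.0000
  e−x'=-0.1409;  (l²−L²−(e−x')²−y'²−z²)/2L = -0.0445
  √(A²+B²)=0.2933;  θ1 = -2.0720+1.7230 ≈ -0.3490
arm 2 (φ=120.0°): x'=-0.1154, y'=-0.2000
  A=0.2054, B=-0.2572, C=(l²−L²−A²−y'²−z²)/(2L)=-0.2176
  γ=atan2(-0.2572,0.2054)=-0.8968;  ψ=arccos(-0.6611)=2.2931;  θ2=γ+ψ≈1.3963
rotate P by −φ3: (-0.1155, 0.2000, -0.2572)
  A=0.2055, B=-0.2572, C=(l²−L²−A²−y'²−z²)/(2L)=-0.2176
  √(A²+B²)=0.3292;  θ3 = -0.8968+2.2931 ≈ 1.3963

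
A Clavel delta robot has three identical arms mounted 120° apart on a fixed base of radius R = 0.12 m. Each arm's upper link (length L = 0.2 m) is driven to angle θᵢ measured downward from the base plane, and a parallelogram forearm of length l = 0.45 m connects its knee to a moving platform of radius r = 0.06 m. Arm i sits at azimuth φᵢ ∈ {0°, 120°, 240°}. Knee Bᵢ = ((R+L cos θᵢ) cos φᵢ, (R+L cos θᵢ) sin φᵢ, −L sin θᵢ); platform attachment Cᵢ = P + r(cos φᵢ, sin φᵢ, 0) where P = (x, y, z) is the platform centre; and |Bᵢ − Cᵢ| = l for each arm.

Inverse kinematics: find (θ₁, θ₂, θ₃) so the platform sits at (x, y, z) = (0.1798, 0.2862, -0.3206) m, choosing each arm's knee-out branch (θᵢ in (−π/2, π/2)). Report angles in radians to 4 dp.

θ₁ = -0.0874, θ₂ = -0.0001, θ₃ = 1.3962

φ1=0.0° → target in arm frame (0.1798, 0.2862)
  e−x'=-0.1198;  (l²−L²−(e−x')²−y'²−z²)/2L = -0.0914
  γ=atan2(-0.3206,-0.1198)=-1.9284;  ψ=arccos(-0.2670)=1.8410;  θ1=γ+ψ≈-0.0874
φ2=120.0° → target in arm frame (0.1580, -0.2988)
  A cos θ + B sin θ = C:  -0.0980·cos θ + -0.3206·sin θ = -0.0979
  γ=atan2(-0.3206,-0.0980)=-1.8673;  ψ=arccos(-0.2921)=1.8672;  θ2=γ+ψ≈-0.0001
φ3=240.0° → target in arm frame (-0.3378, 0.0126)
  A cos θ + B sin θ = C:  0.3978·cos θ + -0.3206·sin θ = -0.2466
  γ=atan2(-0.3206,0.3978)=-0.6784;  ψ=arccos(-0.4828)=2.0746;  θ3=γ+ψ≈1.3962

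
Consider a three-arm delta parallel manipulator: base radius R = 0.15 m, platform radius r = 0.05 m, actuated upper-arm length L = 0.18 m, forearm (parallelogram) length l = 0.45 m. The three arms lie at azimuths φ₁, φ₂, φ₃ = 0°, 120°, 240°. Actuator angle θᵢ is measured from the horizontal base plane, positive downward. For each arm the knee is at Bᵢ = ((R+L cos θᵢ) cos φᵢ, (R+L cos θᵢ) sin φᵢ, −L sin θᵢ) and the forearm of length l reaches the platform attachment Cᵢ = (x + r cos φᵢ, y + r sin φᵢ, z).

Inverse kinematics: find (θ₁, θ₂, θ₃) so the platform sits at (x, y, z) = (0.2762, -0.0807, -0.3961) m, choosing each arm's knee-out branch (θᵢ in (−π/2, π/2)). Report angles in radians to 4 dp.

rotate P by −φ1: (0.2762, -0.0807, -0.3961)
  A cos θ + B sin θ = C:  -0.1762·cos θ + -0.3961·sin θ = -0.0677
  θ1 = atan2(B,A) + arccos(C/0.4335) = -0.2619
arm 2 (φ=120.0°): x'=-0.2080, y'=-0.1988
  e−x'=0.3080;  (l²−L²−(e−x')²−y'²−z²)/2L = -0.3366
  √(A²+B²)=0.5017;  θ2 = -0.9099+2.3063 ≈ 1.3964
rotate P by −φ3: (-0.0682, 0.2795, -0.3961)
  A=0.1682, B=-0.3961, C=(l²−L²−A²−y'²−z²)/(2L)=-0.2590
  θ3 = atan2(B,A) + arccos(C/0.4303) = 1.0474

θ₁ = -0.2619, θ₂ = 1.3964, θ₃ = 1.0474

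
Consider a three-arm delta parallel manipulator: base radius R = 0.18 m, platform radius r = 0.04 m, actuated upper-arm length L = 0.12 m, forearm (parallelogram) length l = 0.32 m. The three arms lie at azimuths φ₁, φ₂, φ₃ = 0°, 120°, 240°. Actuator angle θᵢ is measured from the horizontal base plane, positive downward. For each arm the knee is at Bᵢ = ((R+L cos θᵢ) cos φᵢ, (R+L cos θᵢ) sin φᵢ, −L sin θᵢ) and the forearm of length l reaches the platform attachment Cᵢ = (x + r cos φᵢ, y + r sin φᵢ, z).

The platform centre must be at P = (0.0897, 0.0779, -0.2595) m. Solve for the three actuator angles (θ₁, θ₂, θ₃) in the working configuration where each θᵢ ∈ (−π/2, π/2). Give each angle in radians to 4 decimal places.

θ₁ = 0.0002, θ₂ = 0.5233, θ₃ = 1.3092

arm 1 (φ=0.0°): x'=0.0897, y'=0.0779
  A cos θ + B sin θ = C:  0.0503·cos θ + -0.2595·sin θ = 0.0503
  √(A²+B²)=0.2643;  θ1 = -1.3793+1.3795 ≈ 0.0002
φ2=120.0° → target in arm frame (0.0226, -0.1166)
  e−x'=0.1174;  (l²−L²−(e−x')²−y'²−z²)/2L = -0.0280
  θ2 = atan2(B,A) + arccos(C/0.2848) = 0.5233
rotate P by −φ3: (-0.1123, 0.0387, -0.2595)
  A=0.2523, B=-0.2595, C=(l²−L²−A²−y'²−z²)/(2L)=-0.1854
  θ3 = atan2(B,A) + arccos(C/0.3619) = 1.3092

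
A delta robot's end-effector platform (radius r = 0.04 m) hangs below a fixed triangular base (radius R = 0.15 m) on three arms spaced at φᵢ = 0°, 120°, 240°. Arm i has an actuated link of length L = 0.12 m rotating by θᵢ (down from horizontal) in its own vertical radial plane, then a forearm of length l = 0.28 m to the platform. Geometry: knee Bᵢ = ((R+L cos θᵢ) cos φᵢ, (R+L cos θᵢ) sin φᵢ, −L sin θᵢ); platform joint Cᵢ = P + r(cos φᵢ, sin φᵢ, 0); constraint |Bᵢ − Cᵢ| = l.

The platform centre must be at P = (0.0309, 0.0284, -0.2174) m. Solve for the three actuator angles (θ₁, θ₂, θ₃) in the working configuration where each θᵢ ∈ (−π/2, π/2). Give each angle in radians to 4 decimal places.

θ₁ = 0.1738, θ₂ = 0.3493, θ₃ = 0.6978

arm 1 (φ=0.0°): x'=0.0309, y'=0.0284
  A=0.0791, B=-0.2174, C=(l²−L²−A²−y'²−z²)/(2L)=0.0403
  γ=atan2(-0.2174,0.0791)=-1.2218;  ψ=arccos(0.1742)=1.3957;  θ1=γ+ψ≈0.1738
rotate P by −φ2: (0.0091, -0.0410, -0.2174)
  A cos θ + B sin θ = C:  0.1009·cos θ + -0.2174·sin θ = 0.0204
  θ2 = atan2(B,A) + arccos(C/0.2397) = 0.3493
arm 3 (φ=240.0°): x'=-0.0400, y'=0.0126
  A cos θ + B sin θ = C:  0.1500·cos θ + -0.2174·sin θ = -0.0247
  γ=atan2(-0.2174,0.1500)=-0.9667;  ψ=arccos(-0.0936)=1.6645;  θ3=γ+ψ≈0.6978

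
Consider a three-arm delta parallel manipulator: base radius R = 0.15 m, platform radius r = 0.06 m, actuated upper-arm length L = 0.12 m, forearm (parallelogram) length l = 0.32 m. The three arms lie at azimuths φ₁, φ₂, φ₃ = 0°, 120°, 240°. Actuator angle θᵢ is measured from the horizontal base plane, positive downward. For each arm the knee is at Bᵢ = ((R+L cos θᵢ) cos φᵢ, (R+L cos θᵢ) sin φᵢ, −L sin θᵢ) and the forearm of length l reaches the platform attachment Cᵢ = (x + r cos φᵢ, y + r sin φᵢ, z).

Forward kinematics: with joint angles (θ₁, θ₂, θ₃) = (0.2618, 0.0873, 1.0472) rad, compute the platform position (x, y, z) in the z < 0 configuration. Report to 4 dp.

(0.0424, 0.1067, -0.2846)

arm 1 at φ=0.0°: e+L cos θ1 = 0.2059;  centre 1 = (0.2059, 0.0000, -0.0311)
arm 2 at φ=120.0°: e+L cos θ2 = 0.2095;  centre 2 = (-0.1048, 0.1815, -0.0105)
φ3=240.0°: virtual centre (-0.0750, -0.1299, -0.1039), radius l
eliminate P² terms by subtracting sphere 1 from 2 and 3
plane₁₂: -0.6214x+0.3629y+0.0412z = 0.0007
det = 0.3653;  x = 0.0095+-0.1155z,  y = 0.0181+-0.3112z
into |P−centre ₁|² = l²: 1.1102z² + 0.0962z + -0.0625 = 0;  Δ = 0.2870;  z = -0.2846 or 0.1979 → z<0 root = -0.2846
x = 0.0424, y = 0.1067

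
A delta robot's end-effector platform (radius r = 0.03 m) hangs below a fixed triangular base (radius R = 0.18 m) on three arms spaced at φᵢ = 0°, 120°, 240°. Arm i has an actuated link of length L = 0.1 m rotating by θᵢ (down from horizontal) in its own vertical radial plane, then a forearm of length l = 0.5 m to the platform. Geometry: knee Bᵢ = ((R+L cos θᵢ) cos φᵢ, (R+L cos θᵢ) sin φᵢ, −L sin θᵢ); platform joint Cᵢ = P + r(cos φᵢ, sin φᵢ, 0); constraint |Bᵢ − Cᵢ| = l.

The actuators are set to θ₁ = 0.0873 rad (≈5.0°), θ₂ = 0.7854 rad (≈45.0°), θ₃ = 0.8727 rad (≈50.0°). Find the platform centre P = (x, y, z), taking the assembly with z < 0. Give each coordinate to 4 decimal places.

(0.1016, 0.0110, -0.4862)

centre 1 = (0.2496·cos0.0°, 0.2496·sin0.0°, -0.0087) = (0.2496, 0.0000, -0.0087)
centre 2 = (0.2207·cos120.0°, 0.2207·sin120.0°, -0.0707) = (-0.1104, 0.1911, -0.0707)
centre 3 = (0.2143·cos240.0°, 0.2143·sin240.0°, -0.0766) = (-0.1071, -0.1856, -0.0766)
eliminate P² terms by subtracting sphere 1 from 2 and 3
plane₁₂: -0.7199x+0.3823y+-0.1240z = -0.0087
Cramer: x(z) = 0.0135-0.1813z;  y(z) = 0.0027-0.0172z
quadratic in z: (1.0332)z²+(0.1030)z+(-0.1941)=0, √Δ=0.9017 → z ∈ {-0.4862, 0.3865}; z = -0.4862 (taking z<0)
x = 0.1016, y = 0.0110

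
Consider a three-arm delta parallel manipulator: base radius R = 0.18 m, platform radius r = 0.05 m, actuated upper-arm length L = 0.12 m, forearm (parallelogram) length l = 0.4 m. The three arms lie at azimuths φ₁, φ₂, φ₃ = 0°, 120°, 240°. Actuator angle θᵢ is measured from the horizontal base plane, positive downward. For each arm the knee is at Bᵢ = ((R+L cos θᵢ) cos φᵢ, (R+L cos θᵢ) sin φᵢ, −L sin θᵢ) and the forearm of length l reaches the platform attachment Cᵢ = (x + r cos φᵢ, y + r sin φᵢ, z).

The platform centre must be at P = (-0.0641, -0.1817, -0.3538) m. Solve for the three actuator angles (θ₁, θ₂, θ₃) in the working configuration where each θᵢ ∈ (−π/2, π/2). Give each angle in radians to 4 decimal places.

θ₁ = 1.0474, θ₂ = 1.3092, θ₃ = -0.3491

arm 1 (φ=0.0°): x'=-0.0641, y'=-0.1817
  e−x'=0.1941;  (l²−L²−(e−x')²−y'²−z²)/2L = -0.2094
  θ1 = atan2(B,A) + arccos(C/0.4035) = 1.0474
rotate P by −φ2: (-0.1253, 0.1464, -0.3538)
  A=0.2553, B=-0.3538, C=(l²−L²−A²−y'²−z²)/(2L)=-0.2757
  γ=atan2(-0.3538,0.2553)=-0.9457;  ψ=arccos(-0.6320)=2.2549;  θ2=γ+ψ≈1.3092
rotate P by −φ3: (0.1894, 0.0353, -0.3538)
  A=-0.0594, B=-0.3538, C=(l²−L²−A²−y'²−z²)/(2L)=0.0652
  γ=atan2(-0.3538,-0.0594)=-1.7372;  ψ=arccos(0.1817)=1.3880;  θ3=γ+ψ≈-0.3491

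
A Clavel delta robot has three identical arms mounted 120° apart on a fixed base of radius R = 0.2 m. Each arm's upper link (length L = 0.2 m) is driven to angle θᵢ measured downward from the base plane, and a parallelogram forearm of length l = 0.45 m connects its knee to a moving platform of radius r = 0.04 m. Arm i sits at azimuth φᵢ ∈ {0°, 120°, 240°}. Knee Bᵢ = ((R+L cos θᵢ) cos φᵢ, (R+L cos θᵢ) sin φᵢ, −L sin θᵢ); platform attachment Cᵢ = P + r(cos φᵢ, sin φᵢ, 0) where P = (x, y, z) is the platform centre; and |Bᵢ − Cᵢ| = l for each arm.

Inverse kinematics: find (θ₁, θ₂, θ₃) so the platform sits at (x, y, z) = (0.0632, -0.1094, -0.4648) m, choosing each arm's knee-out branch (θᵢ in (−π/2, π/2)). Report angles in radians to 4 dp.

arm 1 (φ=0.0°): x'=0.0632, y'=-0.1094
  A=0.0968, B=-0.4648, C=(l²−L²−A²−y'²−z²)/(2L)=-0.1872
  θ1 = atan2(B,A) + arccos(C/0.4748) = 0.6106
φ2=120.0° → target in arm frame (-0.1263, 0.0000)
  A=0.2863, B=-0.4648, C=(l²−L²−A²−y'²−z²)/(2L)=-0.3388
  θ2 = atan2(B,A) + arccos(C/0.5459) = 1.2217
φ3=240.0° → target in arm frame (0.0631, 0.1094)
  e−x'=0.0969;  (l²−L²−(e−x')²−y'²−z²)/2L = -0.1872
  γ=atan2(-0.4648,0.0969)=-1.3654;  ψ=arccos(-0.3944)=1.9762;  θ3=γ+ψ≈0.6108

θ₁ = 0.6106, θ₂ = 1.2217, θ₃ = 0.6108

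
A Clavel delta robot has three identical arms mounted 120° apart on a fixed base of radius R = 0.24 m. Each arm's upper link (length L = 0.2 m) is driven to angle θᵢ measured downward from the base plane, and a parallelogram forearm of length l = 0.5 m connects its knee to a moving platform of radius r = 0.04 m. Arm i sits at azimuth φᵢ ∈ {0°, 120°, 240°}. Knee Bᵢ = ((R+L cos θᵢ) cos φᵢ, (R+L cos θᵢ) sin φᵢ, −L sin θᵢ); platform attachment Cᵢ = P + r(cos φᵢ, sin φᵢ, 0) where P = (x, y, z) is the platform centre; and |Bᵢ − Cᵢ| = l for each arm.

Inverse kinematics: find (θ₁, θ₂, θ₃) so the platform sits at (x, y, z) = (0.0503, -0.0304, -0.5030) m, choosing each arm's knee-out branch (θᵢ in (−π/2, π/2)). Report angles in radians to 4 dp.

φ1=0.0° → target in arm frame (0.0503, -0.0304)
  e−x'=0.1497;  (l²−L²−(e−x')²−y'²−z²)/2L = -0.1659
  √(A²+B²)=0.5248;  θ1 = -1.2815+1.8923 ≈ 0.6108
φ2=120.0° → target in arm frame (-0.0515, -0.0284)
  e−x'=0.2515;  (l²−L²−(e−x')²−y'²−z²)/2L = -0.2676
  √(A²+B²)=0.5624;  θ2 = -1.1072+2.0668 ≈ 0.9596
φ3=240.0° → target in arm frame (0.0012, 0.0588)
  e−x'=0.1988;  (l²−L²−(e−x')²−y'²−z²)/2L = -0.2150
  γ=atan2(-0.5030,0.1988)=-1.1944;  ψ=arccos(-0.3975)=1.9796;  θ3=γ+ψ≈0.7852

θ₁ = 0.6108, θ₂ = 0.9596, θ₃ = 0.7852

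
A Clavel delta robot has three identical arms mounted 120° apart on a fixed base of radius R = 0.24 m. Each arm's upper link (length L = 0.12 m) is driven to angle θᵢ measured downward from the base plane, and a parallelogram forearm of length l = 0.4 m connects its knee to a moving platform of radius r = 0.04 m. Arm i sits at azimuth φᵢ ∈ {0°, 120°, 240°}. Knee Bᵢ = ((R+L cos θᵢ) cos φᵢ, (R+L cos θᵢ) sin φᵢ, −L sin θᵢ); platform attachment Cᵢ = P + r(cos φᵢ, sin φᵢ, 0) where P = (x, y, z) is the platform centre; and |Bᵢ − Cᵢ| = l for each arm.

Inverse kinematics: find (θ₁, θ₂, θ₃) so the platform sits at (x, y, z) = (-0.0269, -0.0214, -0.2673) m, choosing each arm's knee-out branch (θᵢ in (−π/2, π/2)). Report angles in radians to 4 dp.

φ1=0.0° → target in arm frame (-0.0269, -0.0214)
  e−x'=0.2269;  (l²−L²−(e−x')²−y'²−z²)/2L = 0.0925
  θ1 = atan2(B,A) + arccos(C/0.3506) = 0.4367
arm 2 (φ=120.0°): x'=-0.0051, y'=0.0340
  A cos θ + B sin θ = C:  0.2051·cos θ + -0.2673·sin θ = 0.1289
  √(A²+B²)=0.3369;  θ2 = -0.9164+1.1782 ≈ 0.2618
arm 3 (φ=240.0°): x'=0.0320, y'=-0.0126
  e−x'=0.1680;  (l²−L²−(e−x')²−y'²−z²)/2L = 0.1907
  θ3 = atan2(B,A) + arccos(C/0.3157) = -0.0873

θ₁ = 0.4367, θ₂ = 0.2618, θ₃ = -0.0873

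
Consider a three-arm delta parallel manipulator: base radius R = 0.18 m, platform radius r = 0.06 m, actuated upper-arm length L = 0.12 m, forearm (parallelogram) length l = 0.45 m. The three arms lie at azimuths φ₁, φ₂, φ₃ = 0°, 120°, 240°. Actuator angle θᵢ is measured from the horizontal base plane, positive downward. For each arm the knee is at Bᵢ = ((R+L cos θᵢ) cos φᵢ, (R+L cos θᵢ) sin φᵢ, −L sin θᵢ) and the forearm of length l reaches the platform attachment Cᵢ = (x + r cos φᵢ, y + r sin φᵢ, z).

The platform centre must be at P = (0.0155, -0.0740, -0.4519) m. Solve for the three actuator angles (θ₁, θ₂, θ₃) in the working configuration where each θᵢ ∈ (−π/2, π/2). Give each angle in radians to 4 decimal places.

arm 1 (φ=0.0°): x'=0.0155, y'=-0.0740
  e−x'=0.1045;  (l²−L²−(e−x')²−y'²−z²)/2L = -0.1355
  √(A²+B²)=0.4638;  θ1 = -1.3435+1.8672 ≈ 0.5236
arm 2 (φ=120.0°): x'=-0.0718, y'=0.0236
  A cos θ + B sin θ = C:  0.1918·cos θ + -0.4519·sin θ = -0.2228
  γ=atan2(-0.4519,0.1918)=-1.1693;  ψ=arccos(-0.4538)=2.0418;  θ2=γ+ψ≈0.8725
rotate P by −φ3: (0.0563, 0.0504, -0.4519)
  A cos θ + B sin θ = C:  0.0637·cos θ + -0.4519·sin θ = -0.0946
  γ=atan2(-0.4519,0.0637)=-1.4308;  ψ=arccos(-0.2073)=1.7797;  θ3=γ+ψ≈0.3488

θ₁ = 0.5236, θ₂ = 0.8725, θ₃ = 0.3488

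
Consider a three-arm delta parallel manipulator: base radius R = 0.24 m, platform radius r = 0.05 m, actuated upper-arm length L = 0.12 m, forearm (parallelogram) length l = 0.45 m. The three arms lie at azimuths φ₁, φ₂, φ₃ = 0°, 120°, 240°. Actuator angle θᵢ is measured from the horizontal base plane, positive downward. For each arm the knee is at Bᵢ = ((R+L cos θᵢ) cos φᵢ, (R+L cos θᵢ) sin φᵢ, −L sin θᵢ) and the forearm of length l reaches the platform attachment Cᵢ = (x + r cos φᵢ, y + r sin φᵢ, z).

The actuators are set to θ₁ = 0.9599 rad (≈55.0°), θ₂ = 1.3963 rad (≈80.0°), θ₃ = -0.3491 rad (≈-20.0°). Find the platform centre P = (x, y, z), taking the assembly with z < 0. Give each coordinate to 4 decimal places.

(-0.0407, -0.1732, -0.3860)

S1 = (0.2588·cos0.0°, 0.2588·sin0.0°, -0.0983) = (0.2588, 0.0000, -0.0983)
arm 2 at φ=120.0°: (R−r)+L cos θ2 = 0.2108;  S2 = (-0.1054, 0.1826, -0.1182)
S3 = (0.3028·cos240.0°, 0.3028·sin240.0°, 0.0410) = (-0.1514, -0.2622, 0.0410)
eliminate P² terms by subtracting sphere 1 from 2 and 3
linear system: -0.7285x+0.3652y = -0.0182−-0.0398z; -0.8204x+-0.5244y = 0.0167−0.2787z
Cramer: x(z) = 0.0051+0.1187z;  y(z) = -0.0398+0.3457z
sphere 1 gives Az²+Bz+C=0 with A=1.1336, B=0.1088, C=-0.1269;  B²−4AC=0.5871;  roots -0.3860, 0.2900;  negative root z = -0.3860
x = -0.0407, y = -0.1732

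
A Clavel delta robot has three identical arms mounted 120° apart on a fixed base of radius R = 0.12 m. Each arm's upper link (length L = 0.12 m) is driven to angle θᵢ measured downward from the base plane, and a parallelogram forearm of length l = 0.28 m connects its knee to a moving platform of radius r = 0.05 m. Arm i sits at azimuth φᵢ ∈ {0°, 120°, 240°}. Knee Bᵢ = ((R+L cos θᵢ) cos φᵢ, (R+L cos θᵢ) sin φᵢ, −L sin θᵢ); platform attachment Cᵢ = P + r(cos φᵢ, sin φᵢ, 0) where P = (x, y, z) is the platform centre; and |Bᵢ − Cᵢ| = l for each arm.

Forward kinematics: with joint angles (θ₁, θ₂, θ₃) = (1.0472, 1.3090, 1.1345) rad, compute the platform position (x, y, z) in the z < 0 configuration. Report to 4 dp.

S1 = (0.1300·cos0.0°, 0.1300·sin0.0°, -0.1039) = (0.1300, 0.0000, -0.1039)
arm 2 at φ=120.0°: ρ2 = 0.1011;  S2 = (-0.0505, 0.0875, -0.1159)
S3 = (0.1207·cos240.0°, 0.1207·sin240.0°, -0.1088) = (-0.0604, -0.1045, -0.1088)
|S₂|²−|S₁|² = -0.0041;  |S₃|²−|S₁|² = -0.0013
[-0.3611 0.1750 -0.0240]·P = -0.0041;  [-0.3807 -0.2091 -0.0097]·P = -0.0013
Cramer: x(z) = 0.0076-0.0472z;  y(z) = -0.0075+0.0397z
quadratic in z: (1.0038)z²+(0.2188)z+(-0.0526)=0, √Δ=0.5088 → z ∈ {-0.3624, 0.1445}; z = -0.3624 (taking z<0)
x = 0.0247, y = -0.0219

(0.0247, -0.0219, -0.3624)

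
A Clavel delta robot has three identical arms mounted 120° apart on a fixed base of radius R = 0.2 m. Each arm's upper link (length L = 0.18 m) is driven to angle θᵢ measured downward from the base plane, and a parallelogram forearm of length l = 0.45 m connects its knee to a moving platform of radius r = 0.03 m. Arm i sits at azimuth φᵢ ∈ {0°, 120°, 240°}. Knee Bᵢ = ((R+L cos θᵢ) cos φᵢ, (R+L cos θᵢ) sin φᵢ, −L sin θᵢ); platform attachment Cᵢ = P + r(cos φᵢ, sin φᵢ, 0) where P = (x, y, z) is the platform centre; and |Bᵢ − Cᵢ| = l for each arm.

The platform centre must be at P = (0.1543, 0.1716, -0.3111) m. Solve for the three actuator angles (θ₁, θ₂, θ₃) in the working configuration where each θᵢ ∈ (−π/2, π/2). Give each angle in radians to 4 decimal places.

rotate P by −φ1: (0.1543, 0.1716, -0.3111)
  A cos θ + B sin θ = C:  0.0157·cos θ + -0.3111·sin θ = 0.1212
  γ=atan2(-0.3111,0.0157)=-1.5204;  ψ=arccos(0.3890)=1.1712;  θ1=γ+ψ≈-0.3491
rotate P by −φ2: (0.0715, -0.2194, -0.3111)
  e−x'=0.0985;  (l²−L²−(e−x')²−y'²−z²)/2L = 0.0429
  θ2 = atan2(B,A) + arccos(C/0.3263) = 0.1748
φ3=240.0° → target in arm frame (-0.2258, 0.0478)
  e−x'=0.3958;  (l²−L²−(e−x')²−y'²−z²)/2L = -0.2378
  θ3 = atan2(B,A) + arccos(C/0.5034) = 1.3965

θ₁ = -0.3491, θ₂ = 0.1748, θ₃ = 1.3965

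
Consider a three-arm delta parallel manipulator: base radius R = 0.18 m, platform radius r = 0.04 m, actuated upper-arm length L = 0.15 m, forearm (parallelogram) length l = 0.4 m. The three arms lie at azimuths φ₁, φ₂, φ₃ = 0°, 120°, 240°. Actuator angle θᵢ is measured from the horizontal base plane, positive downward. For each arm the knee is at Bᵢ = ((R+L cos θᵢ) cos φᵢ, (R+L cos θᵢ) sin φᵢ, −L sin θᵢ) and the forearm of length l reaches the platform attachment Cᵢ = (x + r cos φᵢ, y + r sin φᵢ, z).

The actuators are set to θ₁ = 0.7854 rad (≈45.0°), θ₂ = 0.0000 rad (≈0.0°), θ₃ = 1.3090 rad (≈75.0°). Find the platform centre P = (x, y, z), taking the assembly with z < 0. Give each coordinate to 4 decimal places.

(-0.0071, 0.1680, -0.3662)

arm 1 at φ=0.0°: e+L cos θ1 = 0.2461;  S1 = (0.2461, 0.0000, -0.1061)
S2 = (0.2900·cos120.0°, 0.2900·sin120.0°, 0.0000) = (-0.1450, 0.2511, 0.0000)
S3 = (0.1788·cos240.0°, 0.1788·sin240.0°, -0.1449) = (-0.0894, -0.1549, -0.1449)
subtract pairs → two planes through P
[-0.7821 0.5023 0.2121]·P = 0.0123;  [-0.6710 -0.3097 -0.0776]·P = -0.0188
Cramer: x(z) = 0.0097+0.0461z;  y(z) = 0.0397-0.3505z
sphere 1 gives Az²+Bz+C=0 with A=1.1250, B=0.1625, C=-0.0913;  B²−4AC=0.4374;  roots -0.3662, 0.2217;  negative root z = -0.3662
x = -0.0071, y = 0.1680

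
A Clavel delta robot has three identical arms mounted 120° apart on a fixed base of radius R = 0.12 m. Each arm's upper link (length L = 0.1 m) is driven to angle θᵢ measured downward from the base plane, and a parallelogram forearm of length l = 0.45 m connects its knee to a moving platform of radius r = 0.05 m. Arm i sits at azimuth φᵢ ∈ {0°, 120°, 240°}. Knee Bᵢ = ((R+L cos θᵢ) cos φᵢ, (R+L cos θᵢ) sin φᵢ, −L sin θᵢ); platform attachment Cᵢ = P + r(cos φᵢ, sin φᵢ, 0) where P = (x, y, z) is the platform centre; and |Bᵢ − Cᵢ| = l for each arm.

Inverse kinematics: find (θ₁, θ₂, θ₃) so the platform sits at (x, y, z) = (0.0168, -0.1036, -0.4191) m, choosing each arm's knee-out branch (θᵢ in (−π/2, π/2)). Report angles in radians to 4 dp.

arm 1 (φ=0.0°): x'=0.0168, y'=-0.1036
  A=0.0532, B=-0.4191, C=(l²−L²−A²−y'²−z²)/(2L)=0.0165
  γ=atan2(-0.4191,0.0532)=-1.4445;  ψ=arccos(0.0390)=1.5318;  θ1=γ+ψ≈0.0873
arm 2 (φ=120.0°): x'=-0.0981, y'=0.0373
  e−x'=0.1681;  (l²−L²−(e−x')²−y'²−z²)/2L = -0.0640
  √(A²+B²)=0.4516;  θ2 = -1.1893+1.7130 ≈ 0.5237
rotate P by −φ3: (0.0813, 0.0663, -0.4191)
  A cos θ + B sin θ = C:  -0.0113·cos θ + -0.4191·sin θ = 0.0616
  γ=atan2(-0.4191,-0.0113)=-1.5978;  ψ=arccos(0.1470)=1.4233;  θ3=γ+ψ≈-0.1745

θ₁ = 0.0873, θ₂ = 0.5237, θ₃ = -0.1745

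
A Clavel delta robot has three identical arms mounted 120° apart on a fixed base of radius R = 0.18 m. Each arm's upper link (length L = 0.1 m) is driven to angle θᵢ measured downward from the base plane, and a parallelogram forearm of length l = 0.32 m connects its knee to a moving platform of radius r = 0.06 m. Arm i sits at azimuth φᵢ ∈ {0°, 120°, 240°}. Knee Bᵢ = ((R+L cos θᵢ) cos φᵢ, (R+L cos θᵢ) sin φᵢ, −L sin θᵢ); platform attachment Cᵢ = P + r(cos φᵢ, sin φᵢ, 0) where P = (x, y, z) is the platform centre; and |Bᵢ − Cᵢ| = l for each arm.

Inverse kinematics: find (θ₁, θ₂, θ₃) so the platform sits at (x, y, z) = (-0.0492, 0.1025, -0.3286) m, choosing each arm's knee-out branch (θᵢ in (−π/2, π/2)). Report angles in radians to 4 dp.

θ₁ = 1.3088, θ₂ = 0.2613, θ₃ = 1.3958

rotate P by −φ1: (-0.0492, 0.1025, -0.3286)
  A cos θ + B sin θ = C:  0.1692·cos θ + -0.3286·sin θ = -0.2736
  γ=atan2(-0.3286,0.1692)=-1.0953;  ψ=arccos(-0.7402)=2.4041;  θ1=γ+ψ≈1.3088
arm 2 (φ=120.0°): x'=0.1134, y'=-0.0086
  e−x'=0.0066;  (l²−L²−(e−x')²−y'²−z²)/2L = -0.0785
  θ2 = atan2(B,A) + arccos(C/0.3287) = 0.2613
φ3=240.0° → target in arm frame (-0.0642, -0.0939)
  e−x'=0.1842;  (l²−L²−(e−x')²−y'²−z²)/2L = -0.2915
  √(A²+B²)=0.3767;  θ3 = -1.0600+2.4558 ≈ 1.3958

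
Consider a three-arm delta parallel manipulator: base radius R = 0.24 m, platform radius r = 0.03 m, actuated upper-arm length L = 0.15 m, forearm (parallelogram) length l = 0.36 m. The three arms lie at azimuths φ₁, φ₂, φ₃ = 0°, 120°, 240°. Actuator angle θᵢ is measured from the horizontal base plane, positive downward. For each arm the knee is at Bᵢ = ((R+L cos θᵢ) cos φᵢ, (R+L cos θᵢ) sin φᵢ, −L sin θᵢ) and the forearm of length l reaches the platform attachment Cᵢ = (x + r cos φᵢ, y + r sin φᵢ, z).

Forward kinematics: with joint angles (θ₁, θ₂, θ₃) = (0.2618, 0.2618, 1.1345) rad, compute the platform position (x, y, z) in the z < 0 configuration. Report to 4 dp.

(0.0405, 0.0701, -0.1995)

φ1=0.0°: virtual centre (0.3549, 0.0000, -0.0388), radius l
arm 2 at φ=120.0°: ρ2 = 0.3549;  S2 = (-0.1774, 0.3073, -0.0388)
φ3=240.0°: virtual centre (-0.1367, -0.2368, -0.1359), radius l
|S₂|²−|S₁|² = 0.0000;  |S₃|²−|S₁|² = -0.0342
[-1.0647 0.6147 0.0000]·P = 0.0000;  [-0.9832 -0.4735 -0.1943]·P = -0.0342
Cramer: x(z) = 0.0190-0.1077z;  y(z) = 0.0329-0.1866z
into |P−S₁|² = l²: 1.0464z² + 0.1377z + -0.0142 = 0;  Δ = 0.0783;  z = -0.1995 or 0.0679 → z<0 root = -0.1995
x = 0.0405, y = 0.0701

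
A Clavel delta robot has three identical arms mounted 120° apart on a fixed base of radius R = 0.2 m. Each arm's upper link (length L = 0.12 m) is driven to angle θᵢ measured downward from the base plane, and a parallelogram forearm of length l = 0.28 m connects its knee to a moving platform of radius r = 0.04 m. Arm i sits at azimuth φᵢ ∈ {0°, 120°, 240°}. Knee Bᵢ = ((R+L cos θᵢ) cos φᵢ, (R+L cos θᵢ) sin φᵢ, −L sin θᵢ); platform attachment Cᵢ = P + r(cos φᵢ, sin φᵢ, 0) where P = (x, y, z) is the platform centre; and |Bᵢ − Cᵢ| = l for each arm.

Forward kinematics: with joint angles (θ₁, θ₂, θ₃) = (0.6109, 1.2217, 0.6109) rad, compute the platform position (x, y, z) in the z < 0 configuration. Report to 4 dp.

arm 1 at φ=0.0°: ρ1 = 0.2583;  O1 = (0.2583, 0.0000, -0.0688)
arm 2 at φ=120.0°: ρ2 = 0.2010;  O2 = (-0.1005, 0.1741, -0.1128)
arm 3 at φ=240.0°: ρ3 = 0.2583;  O3 = (-0.1291, -0.2237, -0.0688)
subtract pairs → two planes through P
plane₁₂: -0.7176x+0.3482y+-0.0879z = -0.0183
Cramer: x(z) = 0.0139-0.0665z;  y(z) = -0.0240+0.1152z
quadratic in z: (1.0177)z²+(0.1646)z+(-0.0133)=0, √Δ=0.2853 → z ∈ {-0.2211, 0.0593}; z = -0.2211 (taking z<0)
x = 0.0286, y = -0.0495

(0.0286, -0.0495, -0.2211)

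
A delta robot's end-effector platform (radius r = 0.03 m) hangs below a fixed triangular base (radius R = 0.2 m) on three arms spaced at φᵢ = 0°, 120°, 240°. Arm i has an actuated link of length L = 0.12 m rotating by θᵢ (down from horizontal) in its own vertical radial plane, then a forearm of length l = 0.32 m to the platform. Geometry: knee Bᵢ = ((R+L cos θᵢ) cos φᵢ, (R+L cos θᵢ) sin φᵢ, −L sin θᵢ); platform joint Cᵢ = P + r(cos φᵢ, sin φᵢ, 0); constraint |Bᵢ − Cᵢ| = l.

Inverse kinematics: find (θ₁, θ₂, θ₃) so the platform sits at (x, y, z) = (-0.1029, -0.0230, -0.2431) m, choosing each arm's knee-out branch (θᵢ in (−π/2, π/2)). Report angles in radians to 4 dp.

φ1=0.0° → target in arm frame (-0.1029, -0.0230)
  e−x'=0.2729;  (l²−L²−(e−x')²−y'²−z²)/2L = -0.1921
  γ=atan2(-0.2431,0.2729)=-0.7277;  ψ=arccos(-0.5256)=2.1242;  θ1=γ+ψ≈1.3965
φ2=120.0° → target in arm frame (0.0315, 0.1006)
  e−x'=0.1385;  (l²−L²−(e−x')²−y'²−z²)/2L = -0.0016
  γ=atan2(-0.2431,0.1385)=-1.0530;  ψ=arccos(-0.0059)=1.5767;  θ2=γ+ψ≈0.5236
arm 3 (φ=240.0°): x'=0.0714, y'=-0.0776
  e−x'=0.0986;  (l²−L²−(e−x')²−y'²−z²)/2L = 0.0548
  θ3 = atan2(B,A) + arccos(C/0.2623) = 0.1750

θ₁ = 1.3965, θ₂ = 0.5236, θ₃ = 0.1750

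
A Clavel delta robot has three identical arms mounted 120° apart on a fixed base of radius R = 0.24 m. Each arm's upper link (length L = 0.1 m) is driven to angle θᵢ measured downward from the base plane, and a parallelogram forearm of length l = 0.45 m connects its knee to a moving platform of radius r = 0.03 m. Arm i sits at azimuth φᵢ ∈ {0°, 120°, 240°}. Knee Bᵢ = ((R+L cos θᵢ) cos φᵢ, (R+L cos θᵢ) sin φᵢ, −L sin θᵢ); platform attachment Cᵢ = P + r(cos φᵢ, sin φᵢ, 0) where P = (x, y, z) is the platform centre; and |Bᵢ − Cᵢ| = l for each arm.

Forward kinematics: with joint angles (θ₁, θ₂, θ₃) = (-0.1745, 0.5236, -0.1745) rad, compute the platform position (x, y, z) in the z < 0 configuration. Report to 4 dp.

(0.0275, -0.0476, -0.3309)

arm 1 at φ=0.0°: e+L cos θ1 = 0.3085;  S1 = (0.3085, 0.0000, 0.0174)
φ2=120.0°: virtual centre (-0.1483, 0.2569, -0.0500), radius l
S3 = (0.3085·cos240.0°, 0.3085·sin240.0°, 0.0174) = (-0.1542, -0.2672, 0.0174)
|S₂|²−|S₁|² = -0.0050;  |S₃|²−|S₁|² = 0.0000
[-0.9136 0.5137 -0.1347]·P = -0.0050;  [-0.9254 -0.5343 0.0000]·P = 0.0000
Cramer: x(z) = 0.0028-0.0747z;  y(z) = -0.0048+0.1294z
sphere 1 gives Az²+Bz+C=0 with A=1.0223, B=0.0097, C=-0.1087;  B²−4AC=0.4447;  roots -0.3309, 0.3214;  negative root z = -0.3309
x = 0.0275, y = -0.0476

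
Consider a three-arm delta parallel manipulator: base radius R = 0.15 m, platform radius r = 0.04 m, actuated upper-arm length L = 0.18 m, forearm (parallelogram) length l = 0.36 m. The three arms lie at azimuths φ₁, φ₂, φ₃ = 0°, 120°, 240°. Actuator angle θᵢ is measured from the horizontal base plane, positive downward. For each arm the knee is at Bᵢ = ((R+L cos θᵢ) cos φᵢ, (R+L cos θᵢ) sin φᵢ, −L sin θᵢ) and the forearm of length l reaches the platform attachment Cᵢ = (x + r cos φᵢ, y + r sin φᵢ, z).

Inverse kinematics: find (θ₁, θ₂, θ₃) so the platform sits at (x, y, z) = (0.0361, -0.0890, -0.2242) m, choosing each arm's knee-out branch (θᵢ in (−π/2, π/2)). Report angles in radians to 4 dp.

θ₁ = -0.0875, θ₂ = 0.6982, θ₃ = -0.2615

rotate P by −φ1: (0.0361, -0.0890, -0.2242)
  A=0.0739, B=-0.2242, C=(l²−L²−A²−y'²−z²)/(2L)=0.0932
  γ=atan2(-0.2242,0.0739)=-1.2524;  ψ=arccos(0.3948)=1.1649;  θ1=γ+ψ≈-0.0875
rotate P by −φ2: (-0.0951, 0.0132, -0.2242)
  A=0.2051, B=-0.2242, C=(l²−L²−A²−y'²−z²)/(2L)=0.0130
  γ=atan2(-0.2242,0.2051)=-0.8298;  ψ=arccos(0.0428)=1.5280;  θ2=γ+ψ≈0.6982
rotate P by −φ3: (0.0590, 0.0758, -0.2242)
  A=0.0510, B=-0.2242, C=(l²−L²−A²−y'²−z²)/(2L)=0.1072
  √(A²+B²)=0.2299;  θ3 = -1.3472+1.0857 ≈ -0.2615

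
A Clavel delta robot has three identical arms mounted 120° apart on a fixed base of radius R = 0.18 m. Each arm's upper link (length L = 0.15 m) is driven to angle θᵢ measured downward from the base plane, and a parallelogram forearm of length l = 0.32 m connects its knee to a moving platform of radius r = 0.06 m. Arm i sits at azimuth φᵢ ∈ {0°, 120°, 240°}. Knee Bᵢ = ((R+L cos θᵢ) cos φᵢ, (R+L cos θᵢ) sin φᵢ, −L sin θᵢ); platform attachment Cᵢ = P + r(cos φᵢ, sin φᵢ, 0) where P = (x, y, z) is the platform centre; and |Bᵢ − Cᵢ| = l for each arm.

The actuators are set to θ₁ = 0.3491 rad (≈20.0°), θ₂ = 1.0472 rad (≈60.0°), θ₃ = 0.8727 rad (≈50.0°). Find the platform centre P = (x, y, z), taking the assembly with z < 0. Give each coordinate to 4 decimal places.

(0.0803, -0.0229, -0.3144)

centre 1 = (0.2610·cos0.0°, 0.2610·sin0.0°, -0.0513) = (0.2610, 0.0000, -0.0513)
φ2=120.0°: virtual centre (-0.0975, 0.1689, -0.1299), radius l
arm 3 at φ=240.0°: e+L cos θ3 = 0.2164;  centre 3 = (-0.1082, -0.1874, -0.1149)
eliminate P² terms by subtracting sphere 1 from 2 and 3
plane₁₂: -0.7169x+0.3377y+-0.1572z = -0.0158
det = 0.5181;  x = 0.0184+-0.1967z,  y = -0.0078+0.0480z
into |P−centre ₁|² = l²: 1.0410z² + 0.1973z + -0.0409 = 0;  Δ = 0.2092;  z = -0.3144 or 0.1249 → z<0 root = -0.3144
x = 0.0803, y = -0.0229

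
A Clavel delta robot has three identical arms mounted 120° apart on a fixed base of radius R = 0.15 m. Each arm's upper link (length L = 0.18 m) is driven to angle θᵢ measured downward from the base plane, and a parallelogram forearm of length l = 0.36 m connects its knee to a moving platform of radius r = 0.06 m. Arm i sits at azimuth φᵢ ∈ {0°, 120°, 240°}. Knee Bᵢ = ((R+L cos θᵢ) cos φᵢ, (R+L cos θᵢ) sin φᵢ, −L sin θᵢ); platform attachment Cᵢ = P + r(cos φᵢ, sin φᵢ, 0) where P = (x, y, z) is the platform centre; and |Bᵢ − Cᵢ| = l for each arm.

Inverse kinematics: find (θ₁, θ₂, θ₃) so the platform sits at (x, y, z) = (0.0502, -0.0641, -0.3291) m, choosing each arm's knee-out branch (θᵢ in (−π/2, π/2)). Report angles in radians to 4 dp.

arm 1 (φ=0.0°): x'=0.0502, y'=-0.0641
  e−x'=0.0398;  (l²−L²−(e−x')²−y'²−z²)/2L = -0.0467
  √(A²+B²)=0.3315;  θ1 = -1.4504+1.7120 ≈ 0.2616
φ2=120.0° → target in arm frame (-0.0806, -0.0114)
  A cos θ + B sin θ = C:  0.1706·cos θ + -0.3291·sin θ = -0.1121
  θ2 = atan2(B,A) + arccos(C/0.3707) = 0.7854
φ3=240.0° → target in arm frame (0.0304, 0.0755)
  e−x'=0.0596;  (l²−L²−(e−x')²−y'²−z²)/2L = -0.0566
  √(A²+B²)=0.3345;  θ3 = -1.3917+1.7407 ≈ 0.3491

θ₁ = 0.2616, θ₂ = 0.7854, θ₃ = 0.3491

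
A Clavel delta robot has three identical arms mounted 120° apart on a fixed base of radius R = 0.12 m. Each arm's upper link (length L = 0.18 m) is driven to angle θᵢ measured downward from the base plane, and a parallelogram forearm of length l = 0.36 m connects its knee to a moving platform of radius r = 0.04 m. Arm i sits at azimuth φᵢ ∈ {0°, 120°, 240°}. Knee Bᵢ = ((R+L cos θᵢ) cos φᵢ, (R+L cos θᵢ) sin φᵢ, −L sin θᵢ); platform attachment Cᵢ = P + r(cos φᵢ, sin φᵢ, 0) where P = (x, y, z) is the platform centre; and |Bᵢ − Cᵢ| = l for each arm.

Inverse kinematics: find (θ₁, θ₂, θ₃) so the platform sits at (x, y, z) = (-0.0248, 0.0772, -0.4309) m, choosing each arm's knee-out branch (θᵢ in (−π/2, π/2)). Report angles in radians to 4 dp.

arm 1 (φ=0.0°): x'=-0.0248, y'=0.0772
  A cos θ + B sin θ = C:  0.1048·cos θ + -0.4309·sin θ = -0.2928
  θ1 = atan2(B,A) + arccos(C/0.4435) = 0.9598
φ2=120.0° → target in arm frame (0.0793, -0.0171)
  e−x'=0.0007;  (l²−L²−(e−x')²−y'²−z²)/2L = -0.2466
  θ2 = atan2(B,A) + arccos(C/0.4309) = 0.6110
rotate P by −φ3: (-0.0545, -0.0601, -0.4309)
  A=0.1345, B=-0.4309, C=(l²−L²−A²−y'²−z²)/(2L)=-0.3060
  √(A²+B²)=0.4514;  θ3 = -1.2683+2.3157 ≈ 1.0474

θ₁ = 0.9598, θ₂ = 0.6110, θ₃ = 1.0474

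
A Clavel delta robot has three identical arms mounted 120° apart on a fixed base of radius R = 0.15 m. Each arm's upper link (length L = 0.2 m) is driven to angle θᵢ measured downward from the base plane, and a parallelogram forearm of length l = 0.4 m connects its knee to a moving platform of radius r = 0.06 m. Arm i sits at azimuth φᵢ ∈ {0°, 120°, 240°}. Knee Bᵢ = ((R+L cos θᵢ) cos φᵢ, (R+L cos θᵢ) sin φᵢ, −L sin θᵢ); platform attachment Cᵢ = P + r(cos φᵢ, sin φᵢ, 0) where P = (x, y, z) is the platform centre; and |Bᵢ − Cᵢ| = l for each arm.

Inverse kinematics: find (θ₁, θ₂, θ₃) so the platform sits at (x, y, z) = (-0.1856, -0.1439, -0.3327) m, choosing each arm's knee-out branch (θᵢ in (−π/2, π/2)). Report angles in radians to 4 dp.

θ₁ = 1.2217, θ₂ = 0.7856, θ₃ = -0.2617

φ1=0.0° → target in arm frame (-0.1856, -0.1439)
  A cos θ + B sin θ = C:  0.2756·cos θ + -0.3327·sin θ = -0.2184
  θ1 = atan2(B,A) + arccos(C/0.4320) = 1.2217
arm 2 (φ=120.0°): x'=-0.0318, y'=0.2327
  A cos θ + B sin θ = C:  0.1218·cos θ + -0.3327·sin θ = -0.1492
  √(A²+B²)=0.3543;  θ2 = -1.2198+2.0054 ≈ 0.7856
rotate P by −φ3: (0.2174, -0.0888, -0.3327)
  A cos θ + B sin θ = C:  -0.1274·cos θ + -0.3327·sin θ = -0.0370
  γ=atan2(-0.3327,-0.1274)=-1.9366;  ψ=arccos(-0.1039)=1.6749;  θ3=γ+ψ≈-0.2617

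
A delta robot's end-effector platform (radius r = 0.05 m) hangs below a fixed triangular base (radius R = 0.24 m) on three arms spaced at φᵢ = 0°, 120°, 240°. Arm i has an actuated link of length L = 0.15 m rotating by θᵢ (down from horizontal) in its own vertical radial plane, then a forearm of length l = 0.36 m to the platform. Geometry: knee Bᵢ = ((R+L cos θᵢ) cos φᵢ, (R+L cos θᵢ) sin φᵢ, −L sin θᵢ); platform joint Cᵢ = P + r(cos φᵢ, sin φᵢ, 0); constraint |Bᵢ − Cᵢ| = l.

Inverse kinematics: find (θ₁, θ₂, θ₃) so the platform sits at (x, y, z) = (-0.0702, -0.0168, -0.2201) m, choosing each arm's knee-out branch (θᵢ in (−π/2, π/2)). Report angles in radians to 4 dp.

θ₁ = 0.9601, θ₂ = 0.3494, θ₃ = 0.0869

rotate P by −φ1: (-0.0702, -0.0168, -0.2201)
  A=0.2602, B=-0.2201, C=(l²−L²−A²−y'²−z²)/(2L)=-0.0311
  θ1 = atan2(B,A) + arccos(C/0.3408) = 0.9601
arm 2 (φ=120.0°): x'=0.0206, y'=0.0692
  A cos θ + B sin θ = C:  0.1694·cos θ + -0.2201·sin θ = 0.0839
  γ=atan2(-0.2201,0.1694)=-0.9147;  ψ=arccos(0.3019)=1.2641;  θ2=γ+ψ≈0.3494
arm 3 (φ=240.0°): x'=0.0496, y'=-0.0524
  A=0.1404, B=-0.2201, C=(l²−L²−A²−y'²−z²)/(2L)=0.1207
  θ3 = atan2(B,A) + arccos(C/0.2610) = 0.0869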